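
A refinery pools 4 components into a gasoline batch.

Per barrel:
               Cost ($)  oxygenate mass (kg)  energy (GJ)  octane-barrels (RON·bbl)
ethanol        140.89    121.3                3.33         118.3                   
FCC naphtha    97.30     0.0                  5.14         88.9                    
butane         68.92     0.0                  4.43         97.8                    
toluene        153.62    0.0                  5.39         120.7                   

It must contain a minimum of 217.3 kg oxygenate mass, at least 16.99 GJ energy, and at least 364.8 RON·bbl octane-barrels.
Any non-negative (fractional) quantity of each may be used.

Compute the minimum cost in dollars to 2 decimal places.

$423.91

Let x1 = barrels of ethanol, x2 = barrels of FCC naphtha, x3 = barrels of butane, x4 = barrels of toluene.
min 140.89x1 + 97.3x2 + 68.92x3 + 153.62x4 with:
  121.3x1 ≥ 217.3   (oxygenate mass)
  3.33x1 + 5.14x2 + 4.43x3 + 5.39x4 ≥ 16.99   (energy)
  118.3x1 + 88.9x2 + 97.8x3 + 120.7x4 ≥ 364.8   (octane-barrels)
  x1, x2, x3, x4 ≥ 0.
The cheapest feasible vertex uses only ethanol, butane; FCC naphtha, toluene are not used. There the oxygenate mass and energy constraints are tight.
That vertex is x1 = 1.79143, x3 = 2.48861.
Objective = 140.89·1.79143 + 68.92·2.48861 = 423.9096.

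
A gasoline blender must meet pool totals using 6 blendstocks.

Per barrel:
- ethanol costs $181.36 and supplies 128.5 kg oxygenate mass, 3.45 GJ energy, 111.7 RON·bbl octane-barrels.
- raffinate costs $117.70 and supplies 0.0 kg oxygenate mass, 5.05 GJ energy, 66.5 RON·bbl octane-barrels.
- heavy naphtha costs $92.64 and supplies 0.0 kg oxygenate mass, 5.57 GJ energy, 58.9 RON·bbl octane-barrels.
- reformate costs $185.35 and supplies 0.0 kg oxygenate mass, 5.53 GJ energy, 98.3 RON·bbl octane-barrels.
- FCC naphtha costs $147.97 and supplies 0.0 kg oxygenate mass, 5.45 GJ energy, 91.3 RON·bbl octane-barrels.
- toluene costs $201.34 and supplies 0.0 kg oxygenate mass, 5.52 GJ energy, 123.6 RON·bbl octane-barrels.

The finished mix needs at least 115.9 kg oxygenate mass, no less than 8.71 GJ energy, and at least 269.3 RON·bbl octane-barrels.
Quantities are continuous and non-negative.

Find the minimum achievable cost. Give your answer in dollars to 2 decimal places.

$428.68

Set it up as a linear program. Let x1 = barrels of ethanol, x2 = barrels of raffinate, x3 = barrels of heavy naphtha, x4 = barrels of reformate, x5 = barrels of FCC naphtha, x6 = barrels of toluene.
min 181.36x1 + 117.7x2 + 92.64x3 + 185.35x4 + 147.97x5 + 201.34x6 subject to:
  128.5x1 ≥ 115.9   (oxygenate mass)
  3.45x1 + 5.05x2 + 5.57x3 + 5.53x4 + 5.45x5 + 5.52x6 ≥ 8.71   (energy)
  111.7x1 + 66.5x2 + 58.9x3 + 98.3x4 + 91.3x5 + 123.6x6 ≥ 269.3   (octane-barrels)
  x1, x2, x3, x4, x5, x6 ≥ 0.
The minimum-cost mix takes nothing from raffinate, reformate, FCC naphtha, toluene — only ethanol, heavy naphtha. Binding constraints: oxygenate mass and octane-barrels.
Solving gives x1 = 0.901946, x3 = 2.86168.
Cost = 181.36·0.901946 + 92.64·2.86168 = 428.6830.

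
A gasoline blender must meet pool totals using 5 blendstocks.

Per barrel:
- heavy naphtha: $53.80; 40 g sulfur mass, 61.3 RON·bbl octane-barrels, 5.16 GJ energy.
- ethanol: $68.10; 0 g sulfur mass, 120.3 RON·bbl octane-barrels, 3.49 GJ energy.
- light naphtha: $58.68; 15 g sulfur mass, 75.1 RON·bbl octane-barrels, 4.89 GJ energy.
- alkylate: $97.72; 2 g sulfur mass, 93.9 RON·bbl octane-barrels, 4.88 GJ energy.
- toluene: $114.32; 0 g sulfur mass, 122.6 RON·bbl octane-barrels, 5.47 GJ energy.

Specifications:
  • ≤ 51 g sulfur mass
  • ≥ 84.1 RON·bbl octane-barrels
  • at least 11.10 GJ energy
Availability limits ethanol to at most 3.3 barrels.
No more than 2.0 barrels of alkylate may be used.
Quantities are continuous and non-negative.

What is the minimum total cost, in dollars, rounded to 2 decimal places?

Set it up as a linear program. Let x1 = barrels of heavy naphtha, x2 = barrels of ethanol, x3 = barrels of light naphtha, x4 = barrels of alkylate, x5 = barrels of toluene.
min 53.8x1 + 68.1x2 + 58.68x3 + 97.72x4 + 114.32x5 subject to:
  40x1 + 15x3 + 2x4 ≤ 51   (sulfur mass)
  61.3x1 + 120.3x2 + 75.1x3 + 93.9x4 + 122.6x5 ≥ 84.1   (octane-barrels)
  5.16x1 + 3.49x2 + 4.89x3 + 4.88x4 + 5.47x5 ≥ 11.1   (energy)
  x2 ≤ 3.3
  x4 ≤ 2
  x1, x2, x3, x4, x5 ≥ 0.
At the optimum only heavy naphtha, light naphtha are positive (ethanol, alkylate, toluene = 0). Binding constraints: sulfur mass and energy.
That vertex is x1 = 0.7013, x3 = 1.53.
Cost = 53.8·0.7013 + 58.68·1.53 = 127.5103.

$127.51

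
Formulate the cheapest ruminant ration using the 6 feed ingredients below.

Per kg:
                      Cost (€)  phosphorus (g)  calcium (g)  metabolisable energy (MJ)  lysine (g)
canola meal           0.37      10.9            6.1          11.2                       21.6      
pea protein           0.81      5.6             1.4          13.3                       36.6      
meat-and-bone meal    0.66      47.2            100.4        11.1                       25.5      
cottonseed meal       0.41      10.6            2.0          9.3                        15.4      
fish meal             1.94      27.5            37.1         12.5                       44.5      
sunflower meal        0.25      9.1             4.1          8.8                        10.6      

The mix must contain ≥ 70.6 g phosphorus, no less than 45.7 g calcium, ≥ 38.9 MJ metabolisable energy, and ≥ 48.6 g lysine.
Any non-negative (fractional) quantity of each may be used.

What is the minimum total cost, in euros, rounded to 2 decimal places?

€1.40

Let x1 = kg of canola meal, x2 = kg of pea protein, x3 = kg of meat-and-bone meal, x4 = kg of cottonseed meal, x5 = kg of fish meal, x6 = kg of sunflower meal.
Minimise 0.37x1 + 0.81x2 + 0.66x3 + 0.41x4 + 1.94x5 + 0.25x6 subject to:
  10.9x1 + 5.6x2 + 47.2x3 + 10.6x4 + 27.5x5 + 9.1x6 ≥ 70.6   (phosphorus)
  6.1x1 + 1.4x2 + 100.4x3 + 2x4 + 37.1x5 + 4.1x6 ≥ 45.7   (calcium)
  11.2x1 + 13.3x2 + 11.1x3 + 9.3x4 + 12.5x5 + 8.8x6 ≥ 38.9   (metabolisable energy)
  21.6x1 + 36.6x2 + 25.5x3 + 15.4x4 + 44.5x5 + 10.6x6 ≥ 48.6   (lysine)
  x1, x2, x3, x4, x5, x6 ≥ 0.
At the optimum only meat-and-bone meal, sunflower meal are positive (canola meal, pea protein, cottonseed meal, fish meal = 0). Binding constraints: phosphorus and metabolisable energy.
So meat-and-bone meal = 0.8503 kg, sunflower meal = 3.348 kg.
Hence cost = 0.66·0.8503 + 0.25·3.348 = €1.3982.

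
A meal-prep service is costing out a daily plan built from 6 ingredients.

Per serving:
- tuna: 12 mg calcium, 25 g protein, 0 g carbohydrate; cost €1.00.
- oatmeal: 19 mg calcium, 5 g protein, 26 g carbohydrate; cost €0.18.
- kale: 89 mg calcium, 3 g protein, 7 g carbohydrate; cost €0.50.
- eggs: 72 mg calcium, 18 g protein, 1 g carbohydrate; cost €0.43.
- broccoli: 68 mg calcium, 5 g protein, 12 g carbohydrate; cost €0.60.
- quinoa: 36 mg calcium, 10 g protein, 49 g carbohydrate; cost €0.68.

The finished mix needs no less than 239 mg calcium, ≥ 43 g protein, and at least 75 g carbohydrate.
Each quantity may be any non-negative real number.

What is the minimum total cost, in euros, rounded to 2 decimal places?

€1.57

Let x1 = servings of tuna, x2 = servings of oatmeal, x3 = servings of kale, x4 = servings of eggs, x5 = servings of broccoli, x6 = servings of quinoa.
Minimize 1x1 + 0.18x2 + 0.5x3 + 0.43x4 + 0.6x5 + 0.68x6 s.t.:
  12x1 + 19x2 + 89x3 + 72x4 + 68x5 + 36x6 ≥ 239   (calcium)
  25x1 + 5x2 + 3x3 + 18x4 + 5x5 + 10x6 ≥ 43   (protein)
  26x2 + 7x3 + 1x4 + 12x5 + 49x6 ≥ 75   (carbohydrate)
  x1, x2, x3, x4, x5, x6 ≥ 0.
At the optimum only oatmeal, kale, eggs are positive (tuna, broccoli, quinoa = 0). Binding constraints: calcium, protein, carbohydrate.
So oatmeal = 2.583 servings, kale = 0.9037 servings, eggs = 1.521 servings.
Objective = 0.18·2.583 + 0.5·0.9037 + 0.43·1.521 = 1.5708.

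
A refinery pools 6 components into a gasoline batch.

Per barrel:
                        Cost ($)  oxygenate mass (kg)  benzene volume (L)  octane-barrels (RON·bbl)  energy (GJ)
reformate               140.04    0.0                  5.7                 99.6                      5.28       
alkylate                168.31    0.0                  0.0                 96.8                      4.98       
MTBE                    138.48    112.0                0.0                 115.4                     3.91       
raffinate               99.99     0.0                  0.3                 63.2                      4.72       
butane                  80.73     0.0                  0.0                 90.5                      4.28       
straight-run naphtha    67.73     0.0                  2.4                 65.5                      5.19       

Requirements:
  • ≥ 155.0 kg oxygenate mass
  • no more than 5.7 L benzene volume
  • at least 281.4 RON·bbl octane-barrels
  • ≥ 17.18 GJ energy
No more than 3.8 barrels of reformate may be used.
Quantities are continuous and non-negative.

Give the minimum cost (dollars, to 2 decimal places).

$345.23

Let x1 = barrels of reformate, x2 = barrels of alkylate, x3 = barrels of MTBE, x4 = barrels of raffinate, x5 = barrels of butane, x6 = barrels of straight-run naphtha.
Minimize 140.04x1 + 168.31x2 + 138.48x3 + 99.99x4 + 80.73x5 + 67.73x6 with:
  112x3 ≥ 155   (oxygenate mass)
  5.7x1 + 0.3x4 + 2.4x6 ≤ 5.7   (benzene volume)
  99.6x1 + 96.8x2 + 115.4x3 + 63.2x4 + 90.5x5 + 65.5x6 ≥ 281.4   (octane-barrels)
  5.28x1 + 4.98x2 + 3.91x3 + 4.72x4 + 4.28x5 + 5.19x6 ≥ 17.18   (energy)
  x1 ≤ 3.8
  x1, x2, x3, x4, x5, x6 ≥ 0.
At the optimum only MTBE, straight-run naphtha are positive (reformate, alkylate, raffinate, butane = 0). Binding constraints: oxygenate mass and energy.
That vertex is x3 = 1.3839, x6 = 2.2676.
Objective = 138.48·1.3839 + 67.73·2.2676 = 345.2270.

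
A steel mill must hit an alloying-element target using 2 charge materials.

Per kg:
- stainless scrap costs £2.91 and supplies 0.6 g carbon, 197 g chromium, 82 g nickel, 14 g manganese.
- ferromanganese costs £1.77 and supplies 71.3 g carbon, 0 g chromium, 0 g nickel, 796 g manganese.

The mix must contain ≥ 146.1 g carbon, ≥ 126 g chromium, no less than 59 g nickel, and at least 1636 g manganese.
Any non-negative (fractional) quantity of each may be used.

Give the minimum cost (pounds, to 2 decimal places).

Let x1 = kg of stainless scrap, x2 = kg of ferromanganese.
Minimize 2.91x1 + 1.77x2 subject to:
  0.6x1 + 71.3x2 ≥ 146.1   (carbon)
  197x1 ≥ 126   (chromium)
  82x1 ≥ 59   (nickel)
  14x1 + 796x2 ≥ 1636   (manganese)
  x1, x2 ≥ 0.
Both inputs are positive at the optimum. Binding constraints: carbon and nickel.
So stainless scrap = 0.7195 kg, ferromanganese = 2.043 kg.
Hence cost = 2.91·0.7195 + 1.77·2.043 = £5.7099.

£5.71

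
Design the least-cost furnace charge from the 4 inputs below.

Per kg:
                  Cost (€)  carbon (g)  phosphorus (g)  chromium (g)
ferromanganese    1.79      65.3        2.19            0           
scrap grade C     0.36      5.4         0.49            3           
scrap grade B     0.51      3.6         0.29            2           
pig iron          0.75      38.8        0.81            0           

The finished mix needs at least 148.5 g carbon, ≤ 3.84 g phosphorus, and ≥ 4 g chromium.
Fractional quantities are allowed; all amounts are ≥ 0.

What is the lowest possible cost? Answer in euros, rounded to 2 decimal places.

This is a linear program. Let x1 = kg of ferromanganese, x2 = kg of scrap grade C, x3 = kg of scrap grade B, x4 = kg of pig iron.
Minimize 1.79x1 + 0.36x2 + 0.51x3 + 0.75x4 s.t.:
  65.3x1 + 5.4x2 + 3.6x3 + 38.8x4 ≥ 148.5   (carbon)
  2.19x1 + 0.49x2 + 0.29x3 + 0.81x4 ≤ 3.84   (phosphorus)
  3x2 + 2x3 ≥ 4   (chromium)
  x1, x2, x3, x4 ≥ 0.
The optimal basis is {scrap grade C, pig iron}; ferromanganese, scrap grade B drop out. There the carbon and chromium constraints are tight.
Optimal quantities: scrap grade C = 1.333 kg, pig iron = 3.642 kg.
Cost = 0.36·1.333 + 0.75·3.642 = 3.2114.

€3.21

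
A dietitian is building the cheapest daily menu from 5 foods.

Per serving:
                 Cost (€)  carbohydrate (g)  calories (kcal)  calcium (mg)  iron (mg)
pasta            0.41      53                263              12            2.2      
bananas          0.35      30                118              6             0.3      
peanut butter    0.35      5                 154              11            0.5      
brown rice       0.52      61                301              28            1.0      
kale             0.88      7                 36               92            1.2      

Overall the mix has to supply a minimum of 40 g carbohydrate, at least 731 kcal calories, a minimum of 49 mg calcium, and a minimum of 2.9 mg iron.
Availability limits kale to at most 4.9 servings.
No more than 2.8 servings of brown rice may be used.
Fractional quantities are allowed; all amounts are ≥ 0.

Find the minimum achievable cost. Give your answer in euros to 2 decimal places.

Let x1 = servings of pasta, x2 = servings of bananas, x3 = servings of peanut butter, x4 = servings of brown rice, x5 = servings of kale.
min 0.41x1 + 0.35x2 + 0.35x3 + 0.52x4 + 0.88x5 s.t.:
  53x1 + 30x2 + 5x3 + 61x4 + 7x5 ≥ 40   (carbohydrate)
  263x1 + 118x2 + 154x3 + 301x4 + 36x5 ≥ 731   (calories)
  12x1 + 6x2 + 11x3 + 28x4 + 92x5 ≥ 49   (calcium)
  2.2x1 + 0.3x2 + 0.5x3 + 1x4 + 1.2x5 ≥ 2.9   (iron)
  x5 ≤ 4.9
  x4 ≤ 2.8
  x1, x2, x3, x4, x5 ≥ 0.
The cheapest feasible vertex uses only pasta, brown rice; bananas, peanut butter, kale are not used. There the calories and calcium constraints are tight.
That vertex is x1 = 1.524, x4 = 1.097.
Total cost: 0.41·1.524 + 0.52·1.097 = 1.1953.

€1.20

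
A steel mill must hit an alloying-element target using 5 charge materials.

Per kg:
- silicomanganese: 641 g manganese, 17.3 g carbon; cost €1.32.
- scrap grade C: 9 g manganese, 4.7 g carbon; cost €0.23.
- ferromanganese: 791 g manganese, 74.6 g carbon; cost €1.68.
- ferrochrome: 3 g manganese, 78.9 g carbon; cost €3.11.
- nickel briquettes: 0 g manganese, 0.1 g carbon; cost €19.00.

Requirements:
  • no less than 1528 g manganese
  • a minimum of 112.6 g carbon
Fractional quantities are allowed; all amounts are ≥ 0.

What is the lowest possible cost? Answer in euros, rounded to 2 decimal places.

Let x1 = kg of silicomanganese, x2 = kg of scrap grade C, x3 = kg of ferromanganese, x4 = kg of ferrochrome, x5 = kg of nickel briquettes.
Minimize 1.32x1 + 0.23x2 + 1.68x3 + 3.11x4 + 19x5 s.t.:
  641x1 + 9x2 + 791x3 + 3x4 ≥ 1528   (manganese)
  17.3x1 + 4.7x2 + 74.6x3 + 78.9x4 + 0.1x5 ≥ 112.6   (carbon)
  x1, x2, x3, x4, x5 ≥ 0.
The cheapest feasible vertex uses only silicomanganese, ferromanganese; scrap grade C, ferrochrome, nickel briquettes are not used. Binding constraints: manganese and carbon.
Optimal quantities: silicomanganese = 0.73012 kg, ferromanganese = 1.3401 kg.
Objective = 1.32·0.73012 + 1.68·1.3401 = 3.2151.

€3.22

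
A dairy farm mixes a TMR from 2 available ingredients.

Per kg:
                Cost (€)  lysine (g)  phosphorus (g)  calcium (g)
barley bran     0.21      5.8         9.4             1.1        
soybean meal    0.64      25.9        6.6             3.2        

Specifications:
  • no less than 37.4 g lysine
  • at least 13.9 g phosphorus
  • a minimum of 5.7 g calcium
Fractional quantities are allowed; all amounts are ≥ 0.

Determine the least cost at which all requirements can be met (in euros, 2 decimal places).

€1.11

Let x1 = kg of barley bran, x2 = kg of soybean meal.
Minimise 0.21x1 + 0.64x2 with:
  5.8x1 + 25.9x2 ≥ 37.4   (lysine)
  9.4x1 + 6.6x2 ≥ 13.9   (phosphorus)
  1.1x1 + 3.2x2 ≥ 5.7   (calcium)
  x1, x2 ≥ 0.
Both inputs are positive at the optimum. Binding constraints: lysine and calcium.
Solving gives x1 = 2.815, x2 = 0.8137.
Hence cost = 0.21·2.815 + 0.64·0.8137 = €1.1119.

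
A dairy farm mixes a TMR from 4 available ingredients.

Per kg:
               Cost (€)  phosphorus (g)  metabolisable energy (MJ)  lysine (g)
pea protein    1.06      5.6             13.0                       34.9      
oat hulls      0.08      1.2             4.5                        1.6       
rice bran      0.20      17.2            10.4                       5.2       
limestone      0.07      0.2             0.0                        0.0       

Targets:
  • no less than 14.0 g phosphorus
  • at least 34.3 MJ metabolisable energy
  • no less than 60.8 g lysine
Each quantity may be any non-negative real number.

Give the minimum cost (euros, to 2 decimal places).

€1.90

Let x1 = kg of pea protein, x2 = kg of oat hulls, x3 = kg of rice bran, x4 = kg of limestone.
Minimize 1.06x1 + 0.08x2 + 0.2x3 + 0.07x4 s.t.:
  5.6x1 + 1.2x2 + 17.2x3 + 0.2x4 ≥ 14   (phosphorus)
  13x1 + 4.5x2 + 10.4x3 ≥ 34.3   (metabolisable energy)
  34.9x1 + 1.6x2 + 5.2x3 ≥ 60.8   (lysine)
  x1, x2, x3, x4 ≥ 0.
The cheapest feasible vertex uses only pea protein, rice bran; oat hulls, limestone are not used. Binding constraints: metabolisable energy and lysine.
Optimal quantities: pea protein = 1.537 kg, rice bran = 1.377 kg.
Hence cost = 1.06·1.537 + 0.2·1.377 = €1.9046.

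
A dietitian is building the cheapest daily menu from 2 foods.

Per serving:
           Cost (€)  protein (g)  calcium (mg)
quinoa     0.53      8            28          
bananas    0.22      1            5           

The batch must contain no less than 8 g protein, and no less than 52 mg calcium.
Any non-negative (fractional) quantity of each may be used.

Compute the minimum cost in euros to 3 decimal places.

Let x1 = servings of quinoa, x2 = servings of bananas.
Minimise 0.53x1 + 0.22x2 subject to:
  8x1 + 1x2 ≥ 8   (protein)
  28x1 + 5x2 ≥ 52   (calcium)
  x1, x2 ≥ 0.
The optimal basis is {quinoa}; bananas drops out. There the calcium constraint is tight.
That vertex is x1 = 1.857.
Objective = 0.53·1.857 = 0.98421.

€0.984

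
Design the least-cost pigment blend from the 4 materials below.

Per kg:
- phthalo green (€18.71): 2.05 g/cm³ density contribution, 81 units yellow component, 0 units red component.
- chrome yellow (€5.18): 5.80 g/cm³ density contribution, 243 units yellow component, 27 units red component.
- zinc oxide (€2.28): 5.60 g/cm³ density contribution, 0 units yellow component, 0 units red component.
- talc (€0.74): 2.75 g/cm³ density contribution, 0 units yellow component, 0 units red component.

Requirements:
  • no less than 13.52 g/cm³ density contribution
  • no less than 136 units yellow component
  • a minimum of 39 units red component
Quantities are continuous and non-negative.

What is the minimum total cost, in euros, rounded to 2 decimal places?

This is a linear program. Let x1 = kg of phthalo green, x2 = kg of chrome yellow, x3 = kg of zinc oxide, x4 = kg of talc.
min 18.71x1 + 5.18x2 + 2.28x3 + 0.74x4 subject to:
  2.05x1 + 5.8x2 + 5.6x3 + 2.75x4 ≥ 13.52   (density contribution)
  81x1 + 243x2 ≥ 136   (yellow component)
  27x2 ≥ 39   (red component)
  x1, x2, x3, x4 ≥ 0.
The minimum-cost mix takes nothing from phthalo green, zinc oxide — only chrome yellow, talc. The density contribution and red component requirements are met with equality.
Optimal quantities: chrome yellow = 1.4444 kg, talc = 1.8699 kg.
Objective = 5.18·1.4444 + 0.74·1.8699 = 8.8657.

€8.87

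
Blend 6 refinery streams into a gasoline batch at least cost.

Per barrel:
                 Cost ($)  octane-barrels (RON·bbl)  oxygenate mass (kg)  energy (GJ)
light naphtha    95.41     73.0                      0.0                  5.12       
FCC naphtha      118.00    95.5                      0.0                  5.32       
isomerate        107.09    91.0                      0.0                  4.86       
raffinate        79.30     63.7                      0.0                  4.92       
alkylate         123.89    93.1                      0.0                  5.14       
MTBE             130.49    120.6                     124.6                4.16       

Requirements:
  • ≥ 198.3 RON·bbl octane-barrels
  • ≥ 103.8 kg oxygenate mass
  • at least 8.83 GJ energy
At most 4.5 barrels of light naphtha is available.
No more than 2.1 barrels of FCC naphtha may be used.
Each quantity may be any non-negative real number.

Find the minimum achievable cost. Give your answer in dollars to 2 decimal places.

Set it up as a linear program. Let x1 = barrels of light naphtha, x2 = barrels of FCC naphtha, x3 = barrels of isomerate, x4 = barrels of raffinate, x5 = barrels of alkylate, x6 = barrels of MTBE.
Minimise 95.41x1 + 118x2 + 107.09x3 + 79.3x4 + 123.89x5 + 130.49x6 subject to:
  73x1 + 95.5x2 + 91x3 + 63.7x4 + 93.1x5 + 120.6x6 ≥ 198.3   (octane-barrels)
  124.6x6 ≥ 103.8   (oxygenate mass)
  5.12x1 + 5.32x2 + 4.86x3 + 4.92x4 + 5.14x5 + 4.16x6 ≥ 8.83   (energy)
  x1 ≤ 4.5
  x2 ≤ 2.1
  x1, x2, x3, x4, x5, x6 ≥ 0.
The cheapest feasible vertex uses only raffinate, MTBE; light naphtha, FCC naphtha, isomerate, alkylate are not used. Binding constraints: octane-barrels and energy.
Optimal quantities: raffinate = 0.7308137 barrels, MTBE = 1.258268 barrels.
Hence cost = 79.3·0.7308137 + 130.49·1.258268 = $222.1449.

$222.14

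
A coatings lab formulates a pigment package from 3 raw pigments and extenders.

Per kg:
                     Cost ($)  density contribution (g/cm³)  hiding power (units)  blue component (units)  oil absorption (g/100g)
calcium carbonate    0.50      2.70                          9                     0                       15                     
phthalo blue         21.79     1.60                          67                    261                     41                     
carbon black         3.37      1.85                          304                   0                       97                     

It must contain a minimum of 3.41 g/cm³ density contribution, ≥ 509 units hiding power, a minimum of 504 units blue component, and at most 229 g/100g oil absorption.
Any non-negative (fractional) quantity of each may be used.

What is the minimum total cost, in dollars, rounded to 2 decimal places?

Treat it as an LP. Let x1 = kg of calcium carbonate, x2 = kg of phthalo blue, x3 = kg of carbon black.
min 0.5x1 + 21.79x2 + 3.37x3 with:
  2.7x1 + 1.6x2 + 1.85x3 ≥ 3.41   (density contribution)
  9x1 + 67x2 + 304x3 ≥ 509   (hiding power)
  261x2 ≥ 504   (blue component)
  15x1 + 41x2 + 97x3 ≤ 229   (oil absorption)
  x1, x2, x3 ≥ 0.
The cheapest feasible vertex uses only phthalo blue, carbon black; calcium carbonate is not used. Binding constraints: hiding power and blue component.
Solving gives x2 = 1.931, x3 = 1.249.
Cost = 21.79·1.931 + 3.37·1.249 = 46.2856.

$46.29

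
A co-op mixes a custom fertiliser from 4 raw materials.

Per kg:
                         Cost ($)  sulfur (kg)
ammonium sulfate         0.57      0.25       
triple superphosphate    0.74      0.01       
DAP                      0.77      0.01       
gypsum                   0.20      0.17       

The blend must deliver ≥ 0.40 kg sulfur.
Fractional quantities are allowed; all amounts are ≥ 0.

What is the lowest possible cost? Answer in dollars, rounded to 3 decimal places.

$0.471

Let x1 = kg of ammonium sulfate, x2 = kg of triple superphosphate, x3 = kg of DAP, x4 = kg of gypsum.
min 0.57x1 + 0.74x2 + 0.77x3 + 0.2x4 s.t.:
  0.25x1 + 0.01x2 + 0.01x3 + 0.17x4 ≥ 0.4   (sulfur)
  x1, x2, x3, x4 ≥ 0.
The optimal basis is {gypsum}; ammonium sulfate, triple superphosphate, DAP drop out. There the sulfur constraint is tight.
Optimal quantities: gypsum = 2.353 kg.
Total cost: 0.2·2.353 = 0.47060.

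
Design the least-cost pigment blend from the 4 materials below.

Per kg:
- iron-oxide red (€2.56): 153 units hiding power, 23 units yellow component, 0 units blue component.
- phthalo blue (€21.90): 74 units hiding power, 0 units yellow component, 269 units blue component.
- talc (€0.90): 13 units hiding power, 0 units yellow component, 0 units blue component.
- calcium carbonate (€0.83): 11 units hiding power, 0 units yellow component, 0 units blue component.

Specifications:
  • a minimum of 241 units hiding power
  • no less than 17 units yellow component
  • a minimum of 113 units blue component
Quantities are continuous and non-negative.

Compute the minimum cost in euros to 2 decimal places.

Set it up as a linear program. Let x1 = kg of iron-oxide red, x2 = kg of phthalo blue, x3 = kg of talc, x4 = kg of calcium carbonate.
min 2.56x1 + 21.9x2 + 0.9x3 + 0.83x4 with:
  153x1 + 74x2 + 13x3 + 11x4 ≥ 241   (hiding power)
  23x1 ≥ 17   (yellow component)
  269x2 ≥ 113   (blue component)
  x1, x2, x3, x4 ≥ 0.
At the optimum only iron-oxide red, phthalo blue are positive (talc, calcium carbonate = 0). There the hiding power and blue component constraints are tight.
Solving gives x1 = 1.372, x2 = 0.4201.
Hence cost = 2.56·1.372 + 21.9·0.4201 = €12.7125.

€12.71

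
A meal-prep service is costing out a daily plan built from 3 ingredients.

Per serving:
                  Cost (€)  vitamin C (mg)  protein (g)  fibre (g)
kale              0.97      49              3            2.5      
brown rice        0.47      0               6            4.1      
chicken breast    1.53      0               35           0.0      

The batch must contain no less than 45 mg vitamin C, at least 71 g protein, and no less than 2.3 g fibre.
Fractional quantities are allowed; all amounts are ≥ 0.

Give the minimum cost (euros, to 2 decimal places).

€3.87

Let x1 = servings of kale, x2 = servings of brown rice, x3 = servings of chicken breast.
Minimize 0.97x1 + 0.47x2 + 1.53x3 subject to:
  49x1 ≥ 45   (vitamin C)
  3x1 + 6x2 + 35x3 ≥ 71   (protein)
  2.5x1 + 4.1x2 ≥ 2.3   (fibre)
  x1, x2, x3 ≥ 0.
The optimal mix uses every input. There the vitamin C, protein, fibre constraints are tight.
So kale = 0.9184 servings, brown rice = 0.0009955 servings, chicken breast = 1.95 servings.
Total cost: 0.97·0.9184 + 0.47·0.0009955 + 1.53·1.95 = 3.8748.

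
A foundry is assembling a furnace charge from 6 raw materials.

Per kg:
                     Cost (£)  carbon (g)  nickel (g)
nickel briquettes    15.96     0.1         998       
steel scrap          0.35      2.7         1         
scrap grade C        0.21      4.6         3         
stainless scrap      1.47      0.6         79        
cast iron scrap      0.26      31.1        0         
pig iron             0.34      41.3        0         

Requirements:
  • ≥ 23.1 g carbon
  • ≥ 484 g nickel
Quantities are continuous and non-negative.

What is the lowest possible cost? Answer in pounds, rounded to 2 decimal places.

£7.93

Let x1 = kg of nickel briquettes, x2 = kg of steel scrap, x3 = kg of scrap grade C, x4 = kg of stainless scrap, x5 = kg of cast iron scrap, x6 = kg of pig iron.
min 15.96x1 + 0.35x2 + 0.21x3 + 1.47x4 + 0.26x5 + 0.34x6 subject to:
  0.1x1 + 2.7x2 + 4.6x3 + 0.6x4 + 31.1x5 + 41.3x6 ≥ 23.1   (carbon)
  998x1 + 1x2 + 3x3 + 79x4 ≥ 484   (nickel)
  x1, x2, x3, x4, x5, x6 ≥ 0.
The optimal basis is {nickel briquettes, pig iron}; steel scrap, scrap grade C, stainless scrap, cast iron scrap drop out. Binding constraints: carbon and nickel.
That vertex is x1 = 0.485, x6 = 0.5581.
Objective = 15.96·0.485 + 0.34·0.5581 = 7.9304.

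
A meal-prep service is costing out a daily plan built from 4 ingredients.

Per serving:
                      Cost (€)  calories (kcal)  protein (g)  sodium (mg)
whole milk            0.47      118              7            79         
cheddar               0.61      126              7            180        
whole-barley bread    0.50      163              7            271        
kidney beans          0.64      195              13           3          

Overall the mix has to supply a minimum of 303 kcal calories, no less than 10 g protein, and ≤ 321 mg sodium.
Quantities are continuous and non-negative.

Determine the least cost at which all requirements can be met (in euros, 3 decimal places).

€0.953

This is a linear program. Let x1 = servings of whole milk, x2 = servings of cheddar, x3 = servings of whole-barley bread, x4 = servings of kidney beans.
Minimise 0.47x1 + 0.61x2 + 0.5x3 + 0.64x4 with:
  118x1 + 126x2 + 163x3 + 195x4 ≥ 303   (calories)
  7x1 + 7x2 + 7x3 + 13x4 ≥ 10   (protein)
  79x1 + 180x2 + 271x3 + 3x4 ≤ 321   (sodium)
  x1, x2, x3, x4 ≥ 0.
The minimum-cost mix takes nothing from whole milk, cheddar — only whole-barley bread, kidney beans. The calories and sodium requirements are met with equality.
Optimal quantities: whole-barley bread = 1.178 servings, kidney beans = 0.569 servings.
Objective = 0.5·1.178 + 0.64·0.569 = 0.95316.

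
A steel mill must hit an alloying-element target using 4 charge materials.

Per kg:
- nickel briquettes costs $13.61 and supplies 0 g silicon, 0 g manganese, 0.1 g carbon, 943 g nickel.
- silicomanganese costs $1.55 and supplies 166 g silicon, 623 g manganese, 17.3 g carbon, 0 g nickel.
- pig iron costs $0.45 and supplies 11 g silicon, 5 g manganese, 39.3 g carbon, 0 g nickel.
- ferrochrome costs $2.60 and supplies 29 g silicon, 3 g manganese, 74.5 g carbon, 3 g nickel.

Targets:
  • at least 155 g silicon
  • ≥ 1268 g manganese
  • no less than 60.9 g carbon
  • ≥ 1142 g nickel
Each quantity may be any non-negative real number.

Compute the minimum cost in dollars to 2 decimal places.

$19.92

This is a linear program. Let x1 = kg of nickel briquettes, x2 = kg of silicomanganese, x3 = kg of pig iron, x4 = kg of ferrochrome.
Minimise 13.61x1 + 1.55x2 + 0.45x3 + 2.6x4 with:
  166x2 + 11x3 + 29x4 ≥ 155   (silicon)
  623x2 + 5x3 + 3x4 ≥ 1268   (manganese)
  0.1x1 + 17.3x2 + 39.3x3 + 74.5x4 ≥ 60.9   (carbon)
  943x1 + 3x4 ≥ 1142   (nickel)
  x1, x2, x3, x4 ≥ 0.
The cheapest feasible vertex uses only nickel briquettes, silicomanganese, pig iron; ferrochrome is not used. The manganese, carbon, nickel requirements are met with equality.
Optimal quantities: nickel briquettes = 1.211 kg, silicomanganese = 2.03 kg, pig iron = 0.6529 kg.
Total cost: 13.61·1.211 + 1.55·2.03 + 0.45·0.6529 = 19.9220.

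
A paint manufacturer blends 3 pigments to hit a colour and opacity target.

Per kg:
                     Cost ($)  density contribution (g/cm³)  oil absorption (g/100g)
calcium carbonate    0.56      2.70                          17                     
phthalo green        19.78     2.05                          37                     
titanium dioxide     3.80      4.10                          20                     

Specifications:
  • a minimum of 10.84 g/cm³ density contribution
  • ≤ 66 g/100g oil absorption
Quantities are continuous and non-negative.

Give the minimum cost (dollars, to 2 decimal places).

Treat it as an LP. Let x1 = kg of calcium carbonate, x2 = kg of phthalo green, x3 = kg of titanium dioxide.
Minimize 0.56x1 + 19.78x2 + 3.8x3 subject to:
  2.7x1 + 2.05x2 + 4.1x3 ≥ 10.84   (density contribution)
  17x1 + 37x2 + 20x3 ≤ 66   (oil absorption)
  x1, x2, x3 ≥ 0.
At the optimum only calcium carbonate, titanium dioxide are positive (phthalo green = 0). The density contribution and oil absorption requirements are met with equality.
Optimal quantities: calcium carbonate = 3.427 kg, titanium dioxide = 0.3873 kg.
Objective = 0.56·3.427 + 3.8·0.3873 = 3.3909.

$3.39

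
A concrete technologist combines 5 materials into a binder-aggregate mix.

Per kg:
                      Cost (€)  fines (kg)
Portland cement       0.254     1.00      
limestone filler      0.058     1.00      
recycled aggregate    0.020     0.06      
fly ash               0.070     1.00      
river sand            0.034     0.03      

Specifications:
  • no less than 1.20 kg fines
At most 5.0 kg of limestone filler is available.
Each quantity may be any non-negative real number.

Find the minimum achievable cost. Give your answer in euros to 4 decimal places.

This is a linear program. Let x1 = kg of Portland cement, x2 = kg of limestone filler, x3 = kg of recycled aggregate, x4 = kg of fly ash, x5 = kg of river sand.
Minimise 0.254x1 + 0.058x2 + 0.02x3 + 0.07x4 + 0.034x5 s.t.:
  1x1 + 1x2 + 0.06x3 + 1x4 + 0.03x5 ≥ 1.2   (fines)
  x2 ≤ 5
  x1, x2, x3, x4, x5 ≥ 0.
The optimal basis is {limestone filler}; Portland cement, recycled aggregate, fly ash, river sand drop out. There the fines constraint is tight.
Solving gives x2 = 1.2.
Cost = 0.058·1.2 = 0.069600.

€0.0696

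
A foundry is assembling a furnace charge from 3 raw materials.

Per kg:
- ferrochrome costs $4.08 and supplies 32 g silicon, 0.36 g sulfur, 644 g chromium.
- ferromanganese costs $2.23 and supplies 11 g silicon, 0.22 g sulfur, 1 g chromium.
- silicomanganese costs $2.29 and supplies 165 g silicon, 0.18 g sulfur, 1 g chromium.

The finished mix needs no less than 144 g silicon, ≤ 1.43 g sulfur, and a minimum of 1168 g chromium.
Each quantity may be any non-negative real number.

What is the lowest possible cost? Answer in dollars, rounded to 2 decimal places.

Let x1 = kg of ferrochrome, x2 = kg of ferromanganese, x3 = kg of silicomanganese.
Minimize 4.08x1 + 2.23x2 + 2.29x3 s.t.:
  32x1 + 11x2 + 165x3 ≥ 144   (silicon)
  0.36x1 + 0.22x2 + 0.18x3 ≤ 1.43   (sulfur)
  644x1 + 1x2 + 1x3 ≥ 1168   (chromium)
  x1, x2, x3 ≥ 0.
At the optimum only ferrochrome, silicomanganese are positive (ferromanganese = 0). Binding constraints: silicon and chromium.
That vertex is x1 = 1.813, x3 = 0.5211.
Objective = 4.08·1.813 + 2.29·0.5211 = 8.5904.

$8.59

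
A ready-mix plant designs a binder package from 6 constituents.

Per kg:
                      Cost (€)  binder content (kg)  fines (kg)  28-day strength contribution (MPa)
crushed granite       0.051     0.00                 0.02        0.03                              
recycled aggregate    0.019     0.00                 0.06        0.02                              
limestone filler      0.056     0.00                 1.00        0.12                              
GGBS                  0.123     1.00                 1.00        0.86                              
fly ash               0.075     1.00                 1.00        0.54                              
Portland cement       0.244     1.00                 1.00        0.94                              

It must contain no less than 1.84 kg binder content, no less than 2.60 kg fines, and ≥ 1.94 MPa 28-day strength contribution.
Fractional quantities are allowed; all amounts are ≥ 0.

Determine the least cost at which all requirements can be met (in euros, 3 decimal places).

€0.269

Treat it as an LP. Let x1 = kg of crushed granite, x2 = kg of recycled aggregate, x3 = kg of limestone filler, x4 = kg of GGBS, x5 = kg of fly ash, x6 = kg of Portland cement.
min 0.051x1 + 0.019x2 + 0.056x3 + 0.123x4 + 0.075x5 + 0.244x6 with:
  1x4 + 1x5 + 1x6 ≥ 1.84   (binder content)
  0.02x1 + 0.06x2 + 1x3 + 1x4 + 1x5 + 1x6 ≥ 2.6   (fines)
  0.03x1 + 0.02x2 + 0.12x3 + 0.86x4 + 0.54x5 + 0.94x6 ≥ 1.94   (28-day strength contribution)
  x1, x2, x3, x4, x5, x6 ≥ 0.
The cheapest feasible vertex uses only fly ash; crushed granite, recycled aggregate, limestone filler, GGBS, Portland cement are not used. There the 28-day strength contribution constraint is tight.
Solving gives x5 = 3.593.
Total cost: 0.075·3.593 = 0.26948.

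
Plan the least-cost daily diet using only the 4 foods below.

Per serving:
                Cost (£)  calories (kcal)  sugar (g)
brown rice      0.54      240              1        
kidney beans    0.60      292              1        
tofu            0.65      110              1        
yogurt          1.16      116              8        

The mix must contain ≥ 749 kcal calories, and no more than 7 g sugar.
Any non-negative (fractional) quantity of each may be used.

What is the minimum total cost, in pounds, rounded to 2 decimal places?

£1.54

Let x1 = servings of brown rice, x2 = servings of kidney beans, x3 = servings of tofu, x4 = servings of yogurt.
Minimise 0.54x1 + 0.6x2 + 0.65x3 + 1.16x4 s.t.:
  240x1 + 292x2 + 110x3 + 116x4 ≥ 749   (calories)
  1x1 + 1x2 + 1x3 + 8x4 ≤ 7   (sugar)
  x1, x2, x3, x4 ≥ 0.
At the optimum only kidney beans is positive (brown rice, tofu, yogurt = 0). The calories requirement is met with equality.
Solving gives x2 = 2.565.
Cost = 0.6·2.565 = 1.5390.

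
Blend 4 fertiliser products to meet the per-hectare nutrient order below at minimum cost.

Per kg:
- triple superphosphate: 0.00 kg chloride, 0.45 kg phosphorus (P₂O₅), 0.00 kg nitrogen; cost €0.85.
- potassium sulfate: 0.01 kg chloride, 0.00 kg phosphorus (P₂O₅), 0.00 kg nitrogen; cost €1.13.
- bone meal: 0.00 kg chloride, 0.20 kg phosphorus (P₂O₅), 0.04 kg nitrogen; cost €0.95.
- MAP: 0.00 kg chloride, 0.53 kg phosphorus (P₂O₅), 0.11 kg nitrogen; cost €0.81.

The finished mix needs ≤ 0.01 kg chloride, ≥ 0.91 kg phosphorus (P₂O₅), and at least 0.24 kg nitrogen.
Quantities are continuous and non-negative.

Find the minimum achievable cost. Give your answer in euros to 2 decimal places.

This is a linear program. Let x1 = kg of triple superphosphate, x2 = kg of potassium sulfate, x3 = kg of bone meal, x4 = kg of MAP.
Minimise 0.85x1 + 1.13x2 + 0.95x3 + 0.81x4 subject to:
  0.01x2 ≤ 0.01   (chloride)
  0.45x1 + 0.2x3 + 0.53x4 ≥ 0.91   (phosphorus (P₂O₅))
  0.04x3 + 0.11x4 ≥ 0.24   (nitrogen)
  x1, x2, x3, x4 ≥ 0.
The cheapest feasible vertex uses only MAP; triple superphosphate, potassium sulfate, bone meal are not used. Binding constraint: nitrogen.
That vertex is x4 = 2.182.
Cost = 0.81·2.182 = 1.7674.

€1.77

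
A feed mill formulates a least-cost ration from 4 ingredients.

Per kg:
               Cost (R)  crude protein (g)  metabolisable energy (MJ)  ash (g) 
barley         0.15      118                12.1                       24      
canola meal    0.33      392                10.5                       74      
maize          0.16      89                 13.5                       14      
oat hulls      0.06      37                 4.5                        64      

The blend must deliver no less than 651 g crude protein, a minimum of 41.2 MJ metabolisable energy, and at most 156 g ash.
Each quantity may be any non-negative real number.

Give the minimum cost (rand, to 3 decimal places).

Let x1 = kg of barley, x2 = kg of canola meal, x3 = kg of maize, x4 = kg of oat hulls.
Minimize 0.15x1 + 0.33x2 + 0.16x3 + 0.06x4 with:
  118x1 + 392x2 + 89x3 + 37x4 ≥ 651   (crude protein)
  12.1x1 + 10.5x2 + 13.5x3 + 4.5x4 ≥ 41.2   (metabolisable energy)
  24x1 + 74x2 + 14x3 + 64x4 ≤ 156   (ash)
  x1, x2, x3, x4 ≥ 0.
The optimal basis is {barley, canola meal}; maize, oat hulls drop out. The crude protein and metabolisable energy requirements are met with equality.
Solving gives x1 = 2.658, x2 = 0.8605.
Total cost: 0.15·2.658 + 0.33·0.8605 = 0.68267.

R0.683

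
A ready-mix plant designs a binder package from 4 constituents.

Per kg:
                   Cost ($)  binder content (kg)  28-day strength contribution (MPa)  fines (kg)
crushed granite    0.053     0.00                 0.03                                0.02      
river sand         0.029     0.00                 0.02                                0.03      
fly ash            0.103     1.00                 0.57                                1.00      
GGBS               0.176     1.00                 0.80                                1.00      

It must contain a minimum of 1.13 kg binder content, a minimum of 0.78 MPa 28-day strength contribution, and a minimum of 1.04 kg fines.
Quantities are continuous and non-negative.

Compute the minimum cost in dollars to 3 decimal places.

This is a linear program. Let x1 = kg of crushed granite, x2 = kg of river sand, x3 = kg of fly ash, x4 = kg of GGBS.
min 0.053x1 + 0.029x2 + 0.103x3 + 0.176x4 subject to:
  1x3 + 1x4 ≥ 1.13   (binder content)
  0.03x1 + 0.02x2 + 0.57x3 + 0.8x4 ≥ 0.78   (28-day strength contribution)
  0.02x1 + 0.03x2 + 1x3 + 1x4 ≥ 1.04   (fines)
  x1, x2, x3, x4 ≥ 0.
At the optimum only fly ash is positive (crushed granite, river sand, GGBS = 0). Binding constraint: 28-day strength contribution.
Solving gives x3 = 1.368.
Hence cost = 0.103·1.368 = $0.14090.

$0.141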